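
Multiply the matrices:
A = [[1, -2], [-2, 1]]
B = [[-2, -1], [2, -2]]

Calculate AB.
[[-6, 3], [6, 0]]

Each entry (i,j) of AB = sum over k of A[i][k]*B[k][j].
(AB)[0][0] = (1)*(-2) + (-2)*(2) = -6
(AB)[0][1] = (1)*(-1) + (-2)*(-2) = 3
(AB)[1][0] = (-2)*(-2) + (1)*(2) = 6
(AB)[1][1] = (-2)*(-1) + (1)*(-2) = 0
AB = [[-6, 3], [6, 0]]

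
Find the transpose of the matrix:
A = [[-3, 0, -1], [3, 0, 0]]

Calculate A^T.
[[-3, 3], [0, 0], [-1, 0]]

The transpose sends entry (i,j) to (j,i); rows become columns.
Row 0 of A: [-3, 0, -1] -> column 0 of A^T.
Row 1 of A: [3, 0, 0] -> column 1 of A^T.
A^T = [[-3, 3], [0, 0], [-1, 0]]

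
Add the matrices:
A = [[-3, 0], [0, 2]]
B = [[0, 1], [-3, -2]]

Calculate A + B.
[[-3, 1], [-3, 0]]

Add corresponding elements:
(-3)+(0)=-3
(0)+(1)=1
(0)+(-3)=-3
(2)+(-2)=0
A + B = [[-3, 1], [-3, 0]]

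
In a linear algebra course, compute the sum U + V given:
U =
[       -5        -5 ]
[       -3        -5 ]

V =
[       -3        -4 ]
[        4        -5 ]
U + V =
[       -8        -9 ]
[        1       -10 ]

Matrix addition is elementwise: (U+V)[i][j] = U[i][j] + V[i][j].
  (U+V)[0][0] = (-5) + (-3) = -8
  (U+V)[0][1] = (-5) + (-4) = -9
  (U+V)[1][0] = (-3) + (4) = 1
  (U+V)[1][1] = (-5) + (-5) = -10
U + V =
[       -8        -9 ]
[        1       -10 ]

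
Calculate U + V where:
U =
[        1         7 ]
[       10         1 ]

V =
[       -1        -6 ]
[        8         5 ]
U + V =
[        0         1 ]
[       18         6 ]

Matrix addition is elementwise: (U+V)[i][j] = U[i][j] + V[i][j].
  (U+V)[0][0] = (1) + (-1) = 0
  (U+V)[0][1] = (7) + (-6) = 1
  (U+V)[1][0] = (10) + (8) = 18
  (U+V)[1][1] = (1) + (5) = 6
U + V =
[        0         1 ]
[       18         6 ]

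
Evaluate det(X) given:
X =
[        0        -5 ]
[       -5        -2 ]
det(X) = -25

For a 2×2 matrix [[a, b], [c, d]], det = a*d - b*c.
det(X) = (0)*(-2) - (-5)*(-5) = 0 - 25 = -25.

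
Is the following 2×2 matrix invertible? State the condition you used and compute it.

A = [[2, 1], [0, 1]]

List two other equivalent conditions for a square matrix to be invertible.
Yes, invertible; det(A) = 2 ≠ 0. Equivalent conditions: rank(A) = 2; Ax = 0 has only the trivial solution; 0 is not an eigenvalue; the columns of A are linearly independent.

To check invertibility, compute det(A).
The given matrix is triangular, so det(A) equals the product of its diagonal entries = 2 ≠ 0.
Since det(A) ≠ 0, A is invertible.
Equivalent conditions for a square matrix A to be invertible:
- rank(A) = 2 (full rank).
- The homogeneous system Ax = 0 has only the trivial solution x = 0.
- 0 is not an eigenvalue of A.
- The columns (equivalently rows) of A are linearly independent.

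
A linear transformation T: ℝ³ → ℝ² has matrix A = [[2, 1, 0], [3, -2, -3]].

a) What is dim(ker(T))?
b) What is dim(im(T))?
dim(ker) = 1, dim(im) = 2

The two rows are not scalar multiples of one another (no single k satisfies row 2 = k × row 1), so they are linearly independent.
Thus rank(A) = 2.
dim(im(T)) = rank(A) = 2.
By the rank-nullity theorem applied to T: ℝ³ → ℝ², rank(A) + nullity(A) = 3 (the domain dimension), so dim(ker(T)) = 3 - 2 = 1.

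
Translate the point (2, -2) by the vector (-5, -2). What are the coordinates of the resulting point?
(-3, -4)

Translation by (-5, -2):
x' = 2 + -5 = -3
y' = -2 + -2 = -4
Homogeneous matrix: [[1, 0, -5], [0, 1, -2], [0, 0, 1]]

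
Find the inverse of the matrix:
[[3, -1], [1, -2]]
[[2/5, -1/5], [1/5, -3/5]]

For [[a,b],[c,d]], inverse = (1/det)·[[d,-b],[-c,a]]
det = 3·-2 - -1·1 = -5
Inverse = (1/-5)·[[-2, 1], [-1, 3]]
        = [[2/5, -1/5], [1/5, -3/5]]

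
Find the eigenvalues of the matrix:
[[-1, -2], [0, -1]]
λ = -1 and λ = -1

Characteristic equation: det(A - λI) = 0
λ² - (trace)λ + (det) = 0
λ² - (-2)λ + (1) = 0
λ² + 2λ + 1 = 0
Solving: λ = -1, -1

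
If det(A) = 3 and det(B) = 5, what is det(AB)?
15

Use the multiplicative property of determinants: det(AB) = det(A)*det(B).
det(AB) = (3)*(5) = 15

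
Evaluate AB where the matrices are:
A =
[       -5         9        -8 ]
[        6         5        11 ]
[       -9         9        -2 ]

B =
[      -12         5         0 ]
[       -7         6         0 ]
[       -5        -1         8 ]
AB =
[       37        37       -64 ]
[     -162        49        88 ]
[       55        11       -16 ]

Matrix multiplication: (AB)[i][j] = sum over k of A[i][k] * B[k][j].
  (AB)[0][0] = (-5)*(-12) + (9)*(-7) + (-8)*(-5) = 37
  (AB)[0][1] = (-5)*(5) + (9)*(6) + (-8)*(-1) = 37
  (AB)[0][2] = (-5)*(0) + (9)*(0) + (-8)*(8) = -64
  (AB)[1][0] = (6)*(-12) + (5)*(-7) + (11)*(-5) = -162
  (AB)[1][1] = (6)*(5) + (5)*(6) + (11)*(-1) = 49
  (AB)[1][2] = (6)*(0) + (5)*(0) + (11)*(8) = 88
  (AB)[2][0] = (-9)*(-12) + (9)*(-7) + (-2)*(-5) = 55
  (AB)[2][1] = (-9)*(5) + (9)*(6) + (-2)*(-1) = 11
  (AB)[2][2] = (-9)*(0) + (9)*(0) + (-2)*(8) = -16
AB =
[       37        37       -64 ]
[     -162        49        88 ]
[       55        11       -16 ]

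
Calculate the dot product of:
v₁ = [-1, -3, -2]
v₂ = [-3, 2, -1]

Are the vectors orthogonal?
-1, No

The dot product is the sum of products of corresponding components.
v₁·v₂ = (-1)*(-3) + (-3)*(2) + (-2)*(-1) = 3 - 6 + 2 = -1.
Two vectors are orthogonal iff their dot product is 0; here the dot product is -1, so the vectors are not orthogonal.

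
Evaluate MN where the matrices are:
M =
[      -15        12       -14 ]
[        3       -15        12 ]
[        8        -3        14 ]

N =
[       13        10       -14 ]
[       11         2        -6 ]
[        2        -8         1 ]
MN =
[      -91       -14       124 ]
[     -102       -96        60 ]
[       99       -38       -80 ]

Matrix multiplication: (MN)[i][j] = sum over k of M[i][k] * N[k][j].
  (MN)[0][0] = (-15)*(13) + (12)*(11) + (-14)*(2) = -91
  (MN)[0][1] = (-15)*(10) + (12)*(2) + (-14)*(-8) = -14
  (MN)[0][2] = (-15)*(-14) + (12)*(-6) + (-14)*(1) = 124
  (MN)[1][0] = (3)*(13) + (-15)*(11) + (12)*(2) = -102
  (MN)[1][1] = (3)*(10) + (-15)*(2) + (12)*(-8) = -96
  (MN)[1][2] = (3)*(-14) + (-15)*(-6) + (12)*(1) = 60
  (MN)[2][0] = (8)*(13) + (-3)*(11) + (14)*(2) = 99
  (MN)[2][1] = (8)*(10) + (-3)*(2) + (14)*(-8) = -38
  (MN)[2][2] = (8)*(-14) + (-3)*(-6) + (14)*(1) = -80
MN =
[      -91       -14       124 ]
[     -102       -96        60 ]
[       99       -38       -80 ]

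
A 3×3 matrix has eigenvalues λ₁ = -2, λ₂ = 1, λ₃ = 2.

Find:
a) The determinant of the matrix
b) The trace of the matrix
det = -4, trace = 1

Two standard eigenvalue identities:
- det(A) equals the product of the eigenvalues (counted with multiplicity).
- trace(A) equals the sum of the eigenvalues.
det(A) = (-2)*(1)*(2) = -4.
trace(A) = -2 + 1 + 2 = 1.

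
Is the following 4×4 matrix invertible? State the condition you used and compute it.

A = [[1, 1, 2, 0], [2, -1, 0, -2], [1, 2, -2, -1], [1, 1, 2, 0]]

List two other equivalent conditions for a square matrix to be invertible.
No, not invertible; det(A) = 0 (two rows are equal, so the rows are linearly dependent). Equivalent conditions (failing for this A): rank(A) < 4; Ax = 0 has non-trivial solutions; 0 is an eigenvalue; the columns are linearly dependent.

To check invertibility, compute det(A).
In this matrix, row 0 and the last row are identical, so one row is a scalar multiple of another and the rows are linearly dependent.
A matrix with linearly dependent rows has det = 0 and is not invertible.
Equivalent failed conditions:
- rank(A) < 4.
- Ax = 0 has non-trivial solutions.
- 0 is an eigenvalue.
- The columns are linearly dependent.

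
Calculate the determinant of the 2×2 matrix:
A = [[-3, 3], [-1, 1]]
0

For A = [[a, b], [c, d]], det(A) = a*d - b*c.
det(A) = (-3)*(1) - (3)*(-1) = -3 - -3 = 0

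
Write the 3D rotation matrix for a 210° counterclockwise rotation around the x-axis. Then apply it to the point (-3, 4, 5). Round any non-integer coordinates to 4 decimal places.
R = [[1, 0, 0], [0, -√3/2, 1/2], [0, -1/2, -√3/2]]; R·(-3, 4, 5) = (-3.0000, -0.9641, -6.3301)

Rotation matrix for 210° around x-axis:
cos(210°) = -√3/2, sin(210°) = -1/2
R = [[1, 0, 0], [0, -√3/2, 1/2], [0, -1/2, -√3/2]]
Apply to (-3, 4, 5): R·[-3, 4, 5]ᵀ = (-3.0000, -0.9641, -6.3301)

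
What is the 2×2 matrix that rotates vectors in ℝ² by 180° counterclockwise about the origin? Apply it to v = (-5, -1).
R = [[-1, 0], [0, -1]]; R·v = (5, 1)

A counterclockwise rotation by angle θ in ℝ² has matrix R(θ) = [[cos θ, -sin θ], [sin θ, cos θ]].
For θ = 180°: cos θ = -1, sin θ = 0.
R(180°) = [[-1, 0], [0, -1]].
R·v = [-1·-5 + (0)·-1, 0·-5 + -1·-1] = (5, 1).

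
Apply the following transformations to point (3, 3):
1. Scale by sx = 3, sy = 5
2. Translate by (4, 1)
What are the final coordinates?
(13, 16)

Step 1: Scale (3, 3) by (sx, sy) = (3, 5) → (9, 15)
Step 2: Translate by (4, 1) → (13, 16)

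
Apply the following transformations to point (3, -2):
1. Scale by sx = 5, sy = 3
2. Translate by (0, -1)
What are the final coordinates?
(15, -7)

Step 1: Scale (3, -2) by (sx, sy) = (5, 3) → (15, -6)
Step 2: Translate by (0, -1) → (15, -7)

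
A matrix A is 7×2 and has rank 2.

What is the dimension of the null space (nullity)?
0

The rank-nullity theorem for an m×n matrix states:
rank(A) + nullity(A) = n (the number of columns).
Here n = 2 and rank(A) = 2, so nullity(A) = 2 - 2 = 0.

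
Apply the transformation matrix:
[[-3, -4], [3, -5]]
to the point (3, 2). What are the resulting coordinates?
(-17, -1)

Matrix multiplication:
[[-3, -4], [3, -5]] × [3, 2]ᵀ
= [-3×3 + -4×2, 3×3 + -5×2]ᵀ
= [-17.0000, -1.0000]ᵀ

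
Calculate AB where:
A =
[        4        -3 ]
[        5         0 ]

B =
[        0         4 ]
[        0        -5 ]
AB =
[        0        31 ]
[        0        20 ]

Matrix multiplication: (AB)[i][j] = sum over k of A[i][k] * B[k][j].
  (AB)[0][0] = (4)*(0) + (-3)*(0) = 0
  (AB)[0][1] = (4)*(4) + (-3)*(-5) = 31
  (AB)[1][0] = (5)*(0) + (0)*(0) = 0
  (AB)[1][1] = (5)*(4) + (0)*(-5) = 20
AB =
[        0        31 ]
[        0        20 ]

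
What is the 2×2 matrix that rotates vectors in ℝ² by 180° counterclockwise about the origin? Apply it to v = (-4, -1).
R = [[-1, 0], [0, -1]]; R·v = (4, 1)

A counterclockwise rotation by angle θ in ℝ² has matrix R(θ) = [[cos θ, -sin θ], [sin θ, cos θ]].
For θ = 180°: cos θ = -1, sin θ = 0.
R(180°) = [[-1, 0], [0, -1]].
R·v = [-1·-4 + (0)·-1, 0·-4 + -1·-1] = (4, 1).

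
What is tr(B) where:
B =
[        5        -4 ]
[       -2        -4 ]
tr(B) = 5 - 4 = 1

The trace of a square matrix is the sum of its diagonal entries.
Diagonal entries of B: B[0][0] = 5, B[1][1] = -4.
tr(B) = 5 - 4 = 1.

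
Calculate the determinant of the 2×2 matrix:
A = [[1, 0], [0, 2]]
2

For A = [[a, b], [c, d]], det(A) = a*d - b*c.
det(A) = (1)*(2) - (0)*(0) = 2 - 0 = 2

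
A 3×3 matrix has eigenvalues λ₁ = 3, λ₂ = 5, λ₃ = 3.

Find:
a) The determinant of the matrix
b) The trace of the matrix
det = 45, trace = 11

Two standard eigenvalue identities:
- det(A) equals the product of the eigenvalues (counted with multiplicity).
- trace(A) equals the sum of the eigenvalues.
det(A) = (3)*(5)*(3) = 45.
trace(A) = 3 + 5 + 3 = 11.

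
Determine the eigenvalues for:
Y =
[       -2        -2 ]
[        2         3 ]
λ = -1, 2

Solve det(Y - λI) = 0. For a 2×2 matrix the characteristic equation is λ² - (trace)λ + det = 0.
trace(Y) = a + d = -2 + 3 = 1.
det(Y) = a*d - b*c = (-2)*(3) - (-2)*(2) = -6 + 4 = -2.
Characteristic equation: λ² - (1)λ + (-2) = 0.
Discriminant = (1)² - 4*(-2) = 1 + 8 = 9.
λ = (1 ± √9) / 2 = (1 ± 3) / 2 = -1, 2.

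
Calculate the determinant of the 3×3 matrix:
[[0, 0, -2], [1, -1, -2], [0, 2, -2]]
-4

Expansion along first row:
det = 0·det([[-1,-2],[2,-2]]) - 0·det([[1,-2],[0,-2]]) + -2·det([[1,-1],[0,2]])
    = 0·(-1·-2 - -2·2) - 0·(1·-2 - -2·0) + -2·(1·2 - -1·0)
    = 0·6 - 0·-2 + -2·2
    = 0 + 0 + -4 = -4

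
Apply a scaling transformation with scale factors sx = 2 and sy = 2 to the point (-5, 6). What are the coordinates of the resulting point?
(-10, 12)

Scaling matrix:
[[2, 0], [0, 2]]
Result: (-5 × 2, 6 × 2) = (-10, 12)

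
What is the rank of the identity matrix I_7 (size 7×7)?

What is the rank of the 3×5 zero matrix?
rank(I_7) = 7, rank(0) = 0

The identity I_7 has 7 columns that are the standard basis vectors e_1, …, e_7. These are linearly independent, so all 7 columns are pivots and rank(I_7) = 7.
The 3×5 zero matrix has every entry zero, so every row is the zero row and there are no pivots; rank(0) = 0.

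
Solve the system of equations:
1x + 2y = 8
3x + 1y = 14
x = 4, y = 2

Use elimination (row reduction):
Equation 1: 1x + 2y = 8.
Equation 2: 3x + 1y = 14.
Multiply Eq1 by 3 and Eq2 by 1: 3x + 6y = 24;  3x + 1y = 14.
Subtract: (-5)y = -10, so y = 2.
Back-substitute into Eq1: 1x + 2*(2) = 8, so x = 4.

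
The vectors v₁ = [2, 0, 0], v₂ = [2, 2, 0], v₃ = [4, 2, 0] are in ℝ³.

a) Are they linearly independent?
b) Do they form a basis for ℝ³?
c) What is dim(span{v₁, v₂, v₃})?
Not independent, not a basis, dim(span) = 2

Check whether v₃ can be written as a linear combination of v₁ and v₂.
v₃ = (1)·v₁ + (1)·v₂ = [4, 2, 0], so the three vectors are linearly dependent.
Thus they do not form a basis for ℝ³, and dim(span{v₁, v₂, v₃}) = 2 (spanned by v₁ and v₂).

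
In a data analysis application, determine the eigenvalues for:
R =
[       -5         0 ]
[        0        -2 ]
λ = -5, -2

Solve det(R - λI) = 0. For a 2×2 matrix the characteristic equation is λ² - (trace)λ + det = 0.
trace(R) = a + d = -5 - 2 = -7.
det(R) = a*d - b*c = (-5)*(-2) - (0)*(0) = 10 - 0 = 10.
Characteristic equation: λ² - (-7)λ + (10) = 0.
Discriminant = (-7)² - 4*(10) = 49 - 40 = 9.
λ = (-7 ± √9) / 2 = (-7 ± 3) / 2 = -5, -2.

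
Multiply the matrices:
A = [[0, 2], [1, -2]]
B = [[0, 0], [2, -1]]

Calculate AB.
[[4, -2], [-4, 2]]

Each entry (i,j) of AB = sum over k of A[i][k]*B[k][j].
(AB)[0][0] = (0)*(0) + (2)*(2) = 4
(AB)[0][1] = (0)*(0) + (2)*(-1) = -2
(AB)[1][0] = (1)*(0) + (-2)*(2) = -4
(AB)[1][1] = (1)*(0) + (-2)*(-1) = 2
AB = [[4, -2], [-4, 2]]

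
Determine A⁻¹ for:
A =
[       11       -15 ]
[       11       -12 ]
det(A) = 33
A⁻¹ =
[    -4/11      5/11 ]
[     -1/3       1/3 ]

For a 2×2 matrix A = [[a, b], [c, d]] with det(A) ≠ 0, A⁻¹ = (1/det(A)) * [[d, -b], [-c, a]].
det(A) = (11)*(-12) - (-15)*(11) = -132 + 165 = 33.
A⁻¹ = (1/33) * [[-12, 15], [-11, 11]].
Dividing each entry by 33 and reducing:
A⁻¹ =
[    -4/11      5/11 ]
[     -1/3       1/3 ]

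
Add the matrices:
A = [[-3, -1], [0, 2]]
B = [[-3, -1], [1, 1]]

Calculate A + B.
[[-6, -2], [1, 3]]

Add corresponding elements:
(-3)+(-3)=-6
(-1)+(-1)=-2
(0)+(1)=1
(2)+(1)=3
A + B = [[-6, -2], [1, 3]]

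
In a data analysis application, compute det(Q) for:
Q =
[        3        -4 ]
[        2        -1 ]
det(Q) = 5

For a 2×2 matrix [[a, b], [c, d]], det = a*d - b*c.
det(Q) = (3)*(-1) - (-4)*(2) = -3 + 8 = 5.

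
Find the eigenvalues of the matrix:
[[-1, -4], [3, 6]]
λ = 2 and λ = 3

Characteristic equation: det(A - λI) = 0
λ² - (trace)λ + (det) = 0
λ² - (5)λ + (6) = 0
λ² - 5λ + 6 = 0
Solving: λ = 2, 3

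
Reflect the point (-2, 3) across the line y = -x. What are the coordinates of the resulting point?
(-3, 2)

Reflection across line y = -x: (-2, 3) → (-3, 2)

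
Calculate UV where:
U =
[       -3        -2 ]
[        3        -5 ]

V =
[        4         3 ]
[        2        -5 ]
UV =
[      -16         1 ]
[        2        34 ]

Matrix multiplication: (UV)[i][j] = sum over k of U[i][k] * V[k][j].
  (UV)[0][0] = (-3)*(4) + (-2)*(2) = -16
  (UV)[0][1] = (-3)*(3) + (-2)*(-5) = 1
  (UV)[1][0] = (3)*(4) + (-5)*(2) = 2
  (UV)[1][1] = (3)*(3) + (-5)*(-5) = 34
UV =
[      -16         1 ]
[        2        34 ]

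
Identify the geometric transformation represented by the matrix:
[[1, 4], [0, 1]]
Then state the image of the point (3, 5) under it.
horizontal shear with factor 4; image of (3, 5) is (23, 5)

The matrix [[1, k], [0, 1]] sends (x, y) to (x + 4y, y), leaving the y-coordinate fixed: a horizontal shear.
The matrix [[1, 4], [0, 1]] represents: horizontal shear with factor 4.
Applying it to (3, 5): [1·3 + 4·5, 0·3 + 1·5] = (23, 5).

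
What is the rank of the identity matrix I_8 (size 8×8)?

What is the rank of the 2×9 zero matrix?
rank(I_8) = 8, rank(0) = 0

The identity I_8 has 8 columns that are the standard basis vectors e_1, …, e_8. These are linearly independent, so all 8 columns are pivots and rank(I_8) = 8.
The 2×9 zero matrix has every entry zero, so every row is the zero row and there are no pivots; rank(0) = 0.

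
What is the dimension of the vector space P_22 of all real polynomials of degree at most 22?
Dimension = 23

A polynomial of degree at most 22 can be written as a₀ + a₁x + a₂x² + … + a_22x^22, with 23 free coefficients a₀, …, a_22.
The set {1, x, x², …, x^22} is a basis: it spans P_22 (every such polynomial is a linear combination of these) and is linearly independent (a polynomial is zero iff all its coefficients are zero).
Therefore dim(P_22) = 22 + 1 = 23.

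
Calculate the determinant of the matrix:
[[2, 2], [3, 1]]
-4

For a 2×2 matrix [[a, b], [c, d]], det = ad - bc
det = (2)(1) - (2)(3) = 2 - 6 = -4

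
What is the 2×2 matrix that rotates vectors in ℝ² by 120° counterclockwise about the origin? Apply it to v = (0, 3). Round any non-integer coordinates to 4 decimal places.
R = [[-1/2, -√3/2], [√3/2, -1/2]]; R·v = (-2.5981, -1.5000)

A counterclockwise rotation by angle θ in ℝ² has matrix R(θ) = [[cos θ, -sin θ], [sin θ, cos θ]].
For θ = 120°: cos θ = -1/2, sin θ = √3/2.
R(120°) = [[-1/2, -√3/2], [√3/2, -1/2]].
R·v = [-1/2·0 + (-√3/2)·3, √3/2·0 + -1/2·3] = (-2.5981, -1.5000).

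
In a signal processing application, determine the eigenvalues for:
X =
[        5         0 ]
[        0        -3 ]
λ = -3, 5

Solve det(X - λI) = 0. For a 2×2 matrix the characteristic equation is λ² - (trace)λ + det = 0.
trace(X) = a + d = 5 - 3 = 2.
det(X) = a*d - b*c = (5)*(-3) - (0)*(0) = -15 - 0 = -15.
Characteristic equation: λ² - (2)λ + (-15) = 0.
Discriminant = (2)² - 4*(-15) = 4 + 60 = 64.
λ = (2 ± √64) / 2 = (2 ± 8) / 2 = -3, 5.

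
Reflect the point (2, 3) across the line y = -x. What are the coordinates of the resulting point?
(-3, -2)

Reflection across line y = -x: (2, 3) → (-3, -2)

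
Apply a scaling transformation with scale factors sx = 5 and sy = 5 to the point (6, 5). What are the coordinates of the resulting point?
(30, 25)

Scaling matrix:
[[5, 0], [0, 5]]
Result: (6 × 5, 5 × 5) = (30, 25)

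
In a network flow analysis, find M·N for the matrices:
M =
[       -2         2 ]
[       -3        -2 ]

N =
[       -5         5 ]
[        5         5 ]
MN =
[       20         0 ]
[        5       -25 ]

Matrix multiplication: (MN)[i][j] = sum over k of M[i][k] * N[k][j].
  (MN)[0][0] = (-2)*(-5) + (2)*(5) = 20
  (MN)[0][1] = (-2)*(5) + (2)*(5) = 0
  (MN)[1][0] = (-3)*(-5) + (-2)*(5) = 5
  (MN)[1][1] = (-3)*(5) + (-2)*(5) = -25
MN =
[       20         0 ]
[        5       -25 ]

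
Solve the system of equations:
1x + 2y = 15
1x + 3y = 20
x = 5, y = 5

Use elimination (row reduction):
Equation 1: 1x + 2y = 15.
Equation 2: 1x + 3y = 20.
Multiply Eq1 by 1 and Eq2 by 1: 1x + 2y = 15;  1x + 3y = 20.
Subtract: (1)y = 5, so y = 5.
Back-substitute into Eq1: 1x + 2*(5) = 15, so x = 5.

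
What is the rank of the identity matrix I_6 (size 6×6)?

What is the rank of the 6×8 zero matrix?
rank(I_6) = 6, rank(0) = 0

The identity I_6 has 6 columns that are the standard basis vectors e_1, …, e_6. These are linearly independent, so all 6 columns are pivots and rank(I_6) = 6.
The 6×8 zero matrix has every entry zero, so every row is the zero row and there are no pivots; rank(0) = 0.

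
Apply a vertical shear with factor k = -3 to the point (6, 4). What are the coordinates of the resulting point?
(6, -14)

Shear matrix for vertical shear with factor k = -3:
[[1, 0], [-3, 1]]
Result: (6, 4) → (6, -14)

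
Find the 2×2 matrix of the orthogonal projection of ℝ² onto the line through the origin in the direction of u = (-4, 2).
[[4/5, -2/5], [-2/5, 1/5]]

The orthogonal projection onto the line spanned by a nonzero vector u = (a, b) has matrix P = (u uᵀ) / (uᵀ u) = (1/(a² + b²)) · [[a², ab], [ab, b²]].
Here u = (-4, 2), so a² + b² = 16 + 4 = 20.
P = (1/20) · [[16, -8], [-8, 4]] = [[4/5, -2/5], [-2/5, 1/5]].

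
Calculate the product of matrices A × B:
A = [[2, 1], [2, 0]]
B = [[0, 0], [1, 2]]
[[1, 2], [0, 0]]

Matrix multiplication:
C[0][0] = 2×0 + 1×1 = 1
C[0][1] = 2×0 + 1×2 = 2
C[1][0] = 2×0 + 0×1 = 0
C[1][1] = 2×0 + 0×2 = 0
Result: [[1, 2], [0, 0]]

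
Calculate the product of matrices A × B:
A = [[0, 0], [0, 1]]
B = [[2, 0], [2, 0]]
[[0, 0], [2, 0]]

Matrix multiplication:
C[0][0] = 0×2 + 0×2 = 0
C[0][1] = 0×0 + 0×0 = 0
C[1][0] = 0×2 + 1×2 = 2
C[1][1] = 0×0 + 1×0 = 0
Result: [[0, 0], [2, 0]]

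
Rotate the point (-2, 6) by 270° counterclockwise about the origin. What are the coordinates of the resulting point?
(6, 2)

Rotation matrix R(θ) = [[cos θ, -sin θ], [sin θ, cos θ]]; for θ = 270°:
R = [[0, 1], [-1, 0]]
Result: R × [-2, 6]ᵀ = [0·-2 + (1)·6, -1·-2 + (0)·6]ᵀ = (6, 2)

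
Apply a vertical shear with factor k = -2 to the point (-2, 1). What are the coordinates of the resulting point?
(-2, 5)

Shear matrix for vertical shear with factor k = -2:
[[1, 0], [-2, 1]]
Result: (-2, 1) → (-2, 5)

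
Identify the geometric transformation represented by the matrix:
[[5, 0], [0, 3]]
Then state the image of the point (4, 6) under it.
non-uniform scaling by (5, 3); image of (4, 6) is (20, 18)

This is diagonal with distinct entries, so it scales the x-axis by 5 and the y-axis by 3.
The matrix [[5, 0], [0, 3]] represents: non-uniform scaling by (5, 3).
Applying it to (4, 6): [5·4 + 0·6, 0·4 + 3·6] = (20, 18).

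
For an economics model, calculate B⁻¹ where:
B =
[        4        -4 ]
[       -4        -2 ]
det(B) = -24
B⁻¹ =
[     1/12      -1/6 ]
[     -1/6      -1/6 ]

For a 2×2 matrix B = [[a, b], [c, d]] with det(B) ≠ 0, B⁻¹ = (1/det(B)) * [[d, -b], [-c, a]].
det(B) = (4)*(-2) - (-4)*(-4) = -8 - 16 = -24.
B⁻¹ = (1/-24) * [[-2, 4], [4, 4]].
Dividing each entry by -24 and reducing:
B⁻¹ =
[     1/12      -1/6 ]
[     -1/6      -1/6 ]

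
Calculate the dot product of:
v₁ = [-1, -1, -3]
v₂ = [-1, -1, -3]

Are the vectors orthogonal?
11, No

The dot product is the sum of products of corresponding components.
v₁·v₂ = (-1)*(-1) + (-1)*(-1) + (-3)*(-3) = 1 + 1 + 9 = 11.
Two vectors are orthogonal iff their dot product is 0; here the dot product is 11, so the vectors are not orthogonal.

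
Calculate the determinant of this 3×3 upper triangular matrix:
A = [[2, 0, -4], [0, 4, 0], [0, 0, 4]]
32

The determinant of a triangular matrix is the product of its diagonal entries (the off-diagonal entries above the diagonal do not affect it).
det(A) = (2) * (4) * (4) = 32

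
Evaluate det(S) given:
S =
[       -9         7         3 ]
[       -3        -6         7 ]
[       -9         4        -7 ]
det(S) = -912

Expand along row 0 (cofactor expansion): det(S) = a*(e*i - f*h) - b*(d*i - f*g) + c*(d*h - e*g), where the 3×3 is [[a, b, c], [d, e, f], [g, h, i]].
Minor M_00 = (-6)*(-7) - (7)*(4) = 42 - 28 = 14.
Minor M_01 = (-3)*(-7) - (7)*(-9) = 21 + 63 = 84.
Minor M_02 = (-3)*(4) - (-6)*(-9) = -12 - 54 = -66.
det(S) = (-9)*(14) - (7)*(84) + (3)*(-66) = -126 - 588 - 198 = -912.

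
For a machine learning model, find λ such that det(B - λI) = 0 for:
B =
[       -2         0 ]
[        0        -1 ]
λ = -2, -1

Solve det(B - λI) = 0. For a 2×2 matrix the characteristic equation is λ² - (trace)λ + det = 0.
trace(B) = a + d = -2 - 1 = -3.
det(B) = a*d - b*c = (-2)*(-1) - (0)*(0) = 2 - 0 = 2.
Characteristic equation: λ² - (-3)λ + (2) = 0.
Discriminant = (-3)² - 4*(2) = 9 - 8 = 1.
λ = (-3 ± √1) / 2 = (-3 ± 1) / 2 = -2, -1.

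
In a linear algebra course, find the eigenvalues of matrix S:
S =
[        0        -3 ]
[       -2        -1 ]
λ = -3, 2

Solve det(S - λI) = 0. For a 2×2 matrix the characteristic equation is λ² - (trace)λ + det = 0.
trace(S) = a + d = 0 - 1 = -1.
det(S) = a*d - b*c = (0)*(-1) - (-3)*(-2) = 0 - 6 = -6.
Characteristic equation: λ² - (-1)λ + (-6) = 0.
Discriminant = (-1)² - 4*(-6) = 1 + 24 = 25.
λ = (-1 ± √25) / 2 = (-1 ± 5) / 2 = -3, 2.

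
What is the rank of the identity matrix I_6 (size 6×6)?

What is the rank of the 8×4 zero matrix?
rank(I_6) = 6, rank(0) = 0

The identity I_6 has 6 columns that are the standard basis vectors e_1, …, e_6. These are linearly independent, so all 6 columns are pivots and rank(I_6) = 6.
The 8×4 zero matrix has every entry zero, so every row is the zero row and there are no pivots; rank(0) = 0.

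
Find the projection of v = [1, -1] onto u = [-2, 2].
[1, -1]

The projection of v onto u is proj_u(v) = ((v·u) / (u·u)) · u.
v·u = (1)*(-2) + (-1)*(2) = -4.
u·u = (-2)*(-2) + (2)*(2) = 8.
coefficient = -4 / 8 = -1/2.
proj_u(v) = -1/2 · [-2, 2] = [1, -1].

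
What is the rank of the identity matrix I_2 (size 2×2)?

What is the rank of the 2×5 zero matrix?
rank(I_2) = 2, rank(0) = 0

The identity I_2 has 2 columns that are the standard basis vectors e_1, …, e_2. These are linearly independent, so all 2 columns are pivots and rank(I_2) = 2.
The 2×5 zero matrix has every entry zero, so every row is the zero row and there are no pivots; rank(0) = 0.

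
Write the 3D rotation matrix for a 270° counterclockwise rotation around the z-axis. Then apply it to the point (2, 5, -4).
R = [[0, 1, 0], [-1, 0, 0], [0, 0, 1]]; R·(2, 5, -4) = (5, -2, -4)

Rotation matrix for 270° around z-axis:
cos(270°) = 0, sin(270°) = -1
R = [[0, 1, 0], [-1, 0, 0], [0, 0, 1]]
Apply to (2, 5, -4): R·[2, 5, -4]ᵀ = (5, -2, -4)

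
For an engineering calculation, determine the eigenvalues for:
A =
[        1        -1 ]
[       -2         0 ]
λ = -1, 2

Solve det(A - λI) = 0. For a 2×2 matrix the characteristic equation is λ² - (trace)λ + det = 0.
trace(A) = a + d = 1 + 0 = 1.
det(A) = a*d - b*c = (1)*(0) - (-1)*(-2) = 0 - 2 = -2.
Characteristic equation: λ² - (1)λ + (-2) = 0.
Discriminant = (1)² - 4*(-2) = 1 + 8 = 9.
λ = (1 ± √9) / 2 = (1 ± 3) / 2 = -1, 2.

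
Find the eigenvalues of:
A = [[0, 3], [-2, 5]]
λ = 2, 3

Solve det(A - λI) = 0. For a 2×2 matrix this is λ² - (trace)λ + det = 0.
trace(A) = 0 + 5 = 5.
det(A) = (0)*(5) - (3)*(-2) = 0 + 6 = 6.
Characteristic equation: λ² - (5)λ + (6) = 0.
Discriminant: (5)² - 4*(6) = 25 - 24 = 1.
Roots: λ = (5 ± √1) / 2 = 2, 3.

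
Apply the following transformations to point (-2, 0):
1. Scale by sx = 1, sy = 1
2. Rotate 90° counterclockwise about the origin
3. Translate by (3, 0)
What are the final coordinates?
(3, -2)

Step 1: Scale → (-2, 0)
Step 2: Rotate 90° → (0, -2)
Step 3: Translate → (3, -2)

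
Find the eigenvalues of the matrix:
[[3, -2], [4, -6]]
λ = -5 and λ = 2

Characteristic equation: det(A - λI) = 0
λ² - (trace)λ + (det) = 0
λ² - (-3)λ + (-10) = 0
λ² + 3λ - 10 = 0
Solving: λ = -5, 2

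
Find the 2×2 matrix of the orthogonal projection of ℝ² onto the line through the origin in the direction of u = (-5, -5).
[[1/2, 1/2], [1/2, 1/2]]

The orthogonal projection onto the line spanned by a nonzero vector u = (a, b) has matrix P = (u uᵀ) / (uᵀ u) = (1/(a² + b²)) · [[a², ab], [ab, b²]].
Here u = (-5, -5), so a² + b² = 25 + 25 = 50.
P = (1/50) · [[25, 25], [25, 25]] = [[1/2, 1/2], [1/2, 1/2]].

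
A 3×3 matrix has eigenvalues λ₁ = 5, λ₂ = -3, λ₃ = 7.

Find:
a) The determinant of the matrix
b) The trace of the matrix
det = -105, trace = 9

Two standard eigenvalue identities:
- det(A) equals the product of the eigenvalues (counted with multiplicity).
- trace(A) equals the sum of the eigenvalues.
det(A) = (5)*(-3)*(7) = -105.
trace(A) = 5 - 3 + 7 = 9.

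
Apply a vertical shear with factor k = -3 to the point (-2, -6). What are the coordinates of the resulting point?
(-2, 0)

Shear matrix for vertical shear with factor k = -3:
[[1, 0], [-3, 1]]
Result: (-2, -6) → (-2, 0)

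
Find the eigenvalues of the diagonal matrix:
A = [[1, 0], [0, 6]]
λ₁ = 1, λ₂ = 6

The characteristic polynomial of A is det(A - λI) = (1 - λ)(6 - λ) = 0.
The roots are λ = 1 and λ = 6, so the eigenvalues are the diagonal entries.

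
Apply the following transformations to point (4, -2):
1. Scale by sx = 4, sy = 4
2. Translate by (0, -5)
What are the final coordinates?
(16, -13)

Step 1: Scale (4, -2) by (sx, sy) = (4, 4) → (16, -8)
Step 2: Translate by (0, -5) → (16, -13)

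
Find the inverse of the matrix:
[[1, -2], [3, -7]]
[[7, -2], [3, -1]]

For [[a,b],[c,d]], inverse = (1/det)·[[d,-b],[-c,a]]
det = 1·-7 - -2·3 = -1
Inverse = (1/-1)·[[-7, 2], [-3, 1]]
        = [[7, -2], [3, -1]]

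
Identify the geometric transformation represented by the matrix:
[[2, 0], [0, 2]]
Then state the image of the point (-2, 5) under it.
uniform scaling by factor 2; image of (-2, 5) is (-4, 10)

This is a diagonal matrix with equal entries 2, so it scales both axes by the same factor 2.
The matrix [[2, 0], [0, 2]] represents: uniform scaling by factor 2.
Applying it to (-2, 5): [2·-2 + 0·5, 0·-2 + 2·5] = (-4, 10).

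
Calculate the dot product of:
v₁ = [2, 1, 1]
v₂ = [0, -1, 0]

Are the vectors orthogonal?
-1, No

The dot product is the sum of products of corresponding components.
v₁·v₂ = (2)*(0) + (1)*(-1) + (1)*(0) = 0 - 1 + 0 = -1.
Two vectors are orthogonal iff their dot product is 0; here the dot product is -1, so the vectors are not orthogonal.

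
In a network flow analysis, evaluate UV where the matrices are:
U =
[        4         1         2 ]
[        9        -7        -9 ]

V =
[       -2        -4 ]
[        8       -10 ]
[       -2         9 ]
UV =
[       -4        -8 ]
[      -56       -47 ]

Matrix multiplication: (UV)[i][j] = sum over k of U[i][k] * V[k][j].
  (UV)[0][0] = (4)*(-2) + (1)*(8) + (2)*(-2) = -4
  (UV)[0][1] = (4)*(-4) + (1)*(-10) + (2)*(9) = -8
  (UV)[1][0] = (9)*(-2) + (-7)*(8) + (-9)*(-2) = -56
  (UV)[1][1] = (9)*(-4) + (-7)*(-10) + (-9)*(9) = -47
UV =
[       -4        -8 ]
[      -56       -47 ]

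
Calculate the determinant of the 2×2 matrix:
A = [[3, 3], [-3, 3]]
18

For A = [[a, b], [c, d]], det(A) = a*d - b*c.
det(A) = (3)*(3) - (3)*(-3) = 9 - -9 = 18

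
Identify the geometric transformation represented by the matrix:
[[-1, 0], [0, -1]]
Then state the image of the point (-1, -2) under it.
rotation by 180° (or reflection through origin); image of (-1, -2) is (1, 2)

This matches the form [[cos θ, -sin θ], [sin θ, cos θ]] of a rotation matrix; reading off cos θ and sin θ gives the angle.
The matrix [[-1, 0], [0, -1]] represents: rotation by 180° (or reflection through origin).
Applying it to (-1, -2): [-1·-1 + 0·-2, 0·-1 + -1·-2] = (1, 2).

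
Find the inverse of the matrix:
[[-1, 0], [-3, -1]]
[[-1, 0], [3, -1]]

For [[a,b],[c,d]], inverse = (1/det)·[[d,-b],[-c,a]]
det = -1·-1 - 0·-3 = 1
Inverse = (1/1)·[[-1, 0], [3, -1]]
        = [[-1, 0], [3, -1]]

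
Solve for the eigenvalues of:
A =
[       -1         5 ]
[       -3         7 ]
λ = 2, 4

Solve det(A - λI) = 0. For a 2×2 matrix the characteristic equation is λ² - (trace)λ + det = 0.
trace(A) = a + d = -1 + 7 = 6.
det(A) = a*d - b*c = (-1)*(7) - (5)*(-3) = -7 + 15 = 8.
Characteristic equation: λ² - (6)λ + (8) = 0.
Discriminant = (6)² - 4*(8) = 36 - 32 = 4.
λ = (6 ± √4) / 2 = (6 ± 2) / 2 = 2, 4.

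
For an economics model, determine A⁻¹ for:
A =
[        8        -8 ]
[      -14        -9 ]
det(A) = -184
A⁻¹ =
[    9/184     -1/23 ]
[    -7/92     -1/23 ]

For a 2×2 matrix A = [[a, b], [c, d]] with det(A) ≠ 0, A⁻¹ = (1/det(A)) * [[d, -b], [-c, a]].
det(A) = (8)*(-9) - (-8)*(-14) = -72 - 112 = -184.
A⁻¹ = (1/-184) * [[-9, 8], [14, 8]].
Dividing each entry by -184 and reducing:
A⁻¹ =
[    9/184     -1/23 ]
[    -7/92     -1/23 ]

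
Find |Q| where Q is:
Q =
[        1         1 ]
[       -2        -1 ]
det(Q) = 1

For a 2×2 matrix [[a, b], [c, d]], det = a*d - b*c.
det(Q) = (1)*(-1) - (1)*(-2) = -1 + 2 = 1.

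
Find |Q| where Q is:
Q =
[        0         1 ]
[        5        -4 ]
det(Q) = -5

For a 2×2 matrix [[a, b], [c, d]], det = a*d - b*c.
det(Q) = (0)*(-4) - (1)*(5) = 0 - 5 = -5.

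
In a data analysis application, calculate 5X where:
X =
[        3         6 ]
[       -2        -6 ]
5X =
[       15        30 ]
[      -10       -30 ]

Scalar multiplication is elementwise: (5X)[i][j] = 5 * X[i][j].
  (5X)[0][0] = 5 * (3) = 15
  (5X)[0][1] = 5 * (6) = 30
  (5X)[1][0] = 5 * (-2) = -10
  (5X)[1][1] = 5 * (-6) = -30
5X =
[       15        30 ]
[      -10       -30 ]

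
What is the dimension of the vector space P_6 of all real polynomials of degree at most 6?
Dimension = 7

A polynomial of degree at most 6 can be written as a₀ + a₁x + a₂x² + … + a_6x^6, with 7 free coefficients a₀, …, a_6.
The set {1, x, x², …, x^6} is a basis: it spans P_6 (every such polynomial is a linear combination of these) and is linearly independent (a polynomial is zero iff all its coefficients are zero).
Therefore dim(P_6) = 6 + 1 = 7.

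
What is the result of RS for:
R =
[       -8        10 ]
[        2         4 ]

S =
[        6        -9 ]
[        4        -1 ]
RS =
[       -8        62 ]
[       28       -22 ]

Matrix multiplication: (RS)[i][j] = sum over k of R[i][k] * S[k][j].
  (RS)[0][0] = (-8)*(6) + (10)*(4) = -8
  (RS)[0][1] = (-8)*(-9) + (10)*(-1) = 62
  (RS)[1][0] = (2)*(6) + (4)*(4) = 28
  (RS)[1][1] = (2)*(-9) + (4)*(-1) = -22
RS =
[       -8        62 ]
[       28       -22 ]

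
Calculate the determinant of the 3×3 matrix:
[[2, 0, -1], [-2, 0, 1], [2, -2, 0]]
0

Expansion along first row:
det = 2·det([[0,1],[-2,0]]) - 0·det([[-2,1],[2,0]]) + -1·det([[-2,0],[2,-2]])
    = 2·(0·0 - 1·-2) - 0·(-2·0 - 1·2) + -1·(-2·-2 - 0·2)
    = 2·2 - 0·-2 + -1·4
    = 4 + 0 + -4 = 0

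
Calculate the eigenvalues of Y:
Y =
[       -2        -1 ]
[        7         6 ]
λ = -1, 5

Solve det(Y - λI) = 0. For a 2×2 matrix the characteristic equation is λ² - (trace)λ + det = 0.
trace(Y) = a + d = -2 + 6 = 4.
det(Y) = a*d - b*c = (-2)*(6) - (-1)*(7) = -12 + 7 = -5.
Characteristic equation: λ² - (4)λ + (-5) = 0.
Discriminant = (4)² - 4*(-5) = 16 + 20 = 36.
λ = (4 ± √36) / 2 = (4 ± 6) / 2 = -1, 5.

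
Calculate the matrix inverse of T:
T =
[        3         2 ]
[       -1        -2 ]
det(T) = -4
T⁻¹ =
[      1/2       1/2 ]
[     -1/4      -3/4 ]

For a 2×2 matrix T = [[a, b], [c, d]] with det(T) ≠ 0, T⁻¹ = (1/det(T)) * [[d, -b], [-c, a]].
det(T) = (3)*(-2) - (2)*(-1) = -6 + 2 = -4.
T⁻¹ = (1/-4) * [[-2, -2], [1, 3]].
Dividing each entry by -4 and reducing:
T⁻¹ =
[      1/2       1/2 ]
[     -1/4      -3/4 ]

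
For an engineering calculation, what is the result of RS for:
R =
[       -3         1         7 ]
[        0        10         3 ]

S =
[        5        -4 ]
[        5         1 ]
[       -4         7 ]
RS =
[      -38        62 ]
[       38        31 ]

Matrix multiplication: (RS)[i][j] = sum over k of R[i][k] * S[k][j].
  (RS)[0][0] = (-3)*(5) + (1)*(5) + (7)*(-4) = -38
  (RS)[0][1] = (-3)*(-4) + (1)*(1) + (7)*(7) = 62
  (RS)[1][0] = (0)*(5) + (10)*(5) + (3)*(-4) = 38
  (RS)[1][1] = (0)*(-4) + (10)*(1) + (3)*(7) = 31
RS =
[      -38        62 ]
[       38        31 ]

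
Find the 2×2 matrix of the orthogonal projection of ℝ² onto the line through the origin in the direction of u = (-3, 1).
[[9/10, -3/10], [-3/10, 1/10]]

The orthogonal projection onto the line spanned by a nonzero vector u = (a, b) has matrix P = (u uᵀ) / (uᵀ u) = (1/(a² + b²)) · [[a², ab], [ab, b²]].
Here u = (-3, 1), so a² + b² = 9 + 1 = 10.
P = (1/10) · [[9, -3], [-3, 1]] = [[9/10, -3/10], [-3/10, 1/10]].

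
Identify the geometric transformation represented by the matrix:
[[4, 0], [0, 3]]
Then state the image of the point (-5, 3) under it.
non-uniform scaling by (4, 3); image of (-5, 3) is (-20, 9)

This is diagonal with distinct entries, so it scales the x-axis by 4 and the y-axis by 3.
The matrix [[4, 0], [0, 3]] represents: non-uniform scaling by (4, 3).
Applying it to (-5, 3): [4·-5 + 0·3, 0·-5 + 3·3] = (-20, 9).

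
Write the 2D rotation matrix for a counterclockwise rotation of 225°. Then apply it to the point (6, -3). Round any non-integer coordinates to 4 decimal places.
R = [[-√2/2, √2/2], [-√2/2, -√2/2]]; R·(6, -3) = (-6.3640, -2.1213)

Rotation matrix formula: R(θ) = [[cos θ, -sin θ], [sin θ, cos θ]]
For θ = 225°:
cos(225°) = -√2/2
sin(225°) = -√2/2
R = [[-√2/2, √2/2], [-√2/2, -√2/2]]
Apply to (6, -3): [-√2/2·6 + (√2/2)·-3, -√2/2·6 + -√2/2·-3] = (-6.3640, -2.1213)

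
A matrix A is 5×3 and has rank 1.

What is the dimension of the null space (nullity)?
2

The rank-nullity theorem for an m×n matrix states:
rank(A) + nullity(A) = n (the number of columns).
Here n = 3 and rank(A) = 1, so nullity(A) = 3 - 1 = 2.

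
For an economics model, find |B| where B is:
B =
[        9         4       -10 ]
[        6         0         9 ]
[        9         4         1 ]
det(B) = -264

Expand along row 0 (cofactor expansion): det(B) = a*(e*i - f*h) - b*(d*i - f*g) + c*(d*h - e*g), where the 3×3 is [[a, b, c], [d, e, f], [g, h, i]].
Minor M_00 = (0)*(1) - (9)*(4) = 0 - 36 = -36.
Minor M_01 = (6)*(1) - (9)*(9) = 6 - 81 = -75.
Minor M_02 = (6)*(4) - (0)*(9) = 24 - 0 = 24.
det(B) = (9)*(-36) - (4)*(-75) + (-10)*(24) = -324 + 300 - 240 = -264.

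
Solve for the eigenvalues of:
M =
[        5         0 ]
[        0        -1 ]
λ = -1, 5

Solve det(M - λI) = 0. For a 2×2 matrix the characteristic equation is λ² - (trace)λ + det = 0.
trace(M) = a + d = 5 - 1 = 4.
det(M) = a*d - b*c = (5)*(-1) - (0)*(0) = -5 - 0 = -5.
Characteristic equation: λ² - (4)λ + (-5) = 0.
Discriminant = (4)² - 4*(-5) = 16 + 20 = 36.
λ = (4 ± √36) / 2 = (4 ± 6) / 2 = -1, 5.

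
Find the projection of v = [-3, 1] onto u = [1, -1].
[-2, 2]

The projection of v onto u is proj_u(v) = ((v·u) / (u·u)) · u.
v·u = (-3)*(1) + (1)*(-1) = -4.
u·u = (1)*(1) + (-1)*(-1) = 2.
coefficient = -4 / 2 = -2.
proj_u(v) = -2 · [1, -1] = [-2, 2].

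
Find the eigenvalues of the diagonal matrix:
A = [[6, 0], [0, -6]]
λ₁ = 6, λ₂ = -6

The characteristic polynomial of A is det(A - λI) = (6 - λ)(-6 - λ) = 0.
The roots are λ = 6 and λ = -6, so the eigenvalues are the diagonal entries.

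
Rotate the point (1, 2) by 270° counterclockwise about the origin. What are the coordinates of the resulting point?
(2, -1)

Rotation matrix R(θ) = [[cos θ, -sin θ], [sin θ, cos θ]]; for θ = 270°:
R = [[0, 1], [-1, 0]]
Result: R × [1, 2]ᵀ = [0·1 + (1)·2, -1·1 + (0)·2]ᵀ = (2, -1)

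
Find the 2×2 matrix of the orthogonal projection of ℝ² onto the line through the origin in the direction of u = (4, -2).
[[4/5, -2/5], [-2/5, 1/5]]

The orthogonal projection onto the line spanned by a nonzero vector u = (a, b) has matrix P = (u uᵀ) / (uᵀ u) = (1/(a² + b²)) · [[a², ab], [ab, b²]].
Here u = (4, -2), so a² + b² = 16 + 4 = 20.
P = (1/20) · [[16, -8], [-8, 4]] = [[4/5, -2/5], [-2/5, 1/5]].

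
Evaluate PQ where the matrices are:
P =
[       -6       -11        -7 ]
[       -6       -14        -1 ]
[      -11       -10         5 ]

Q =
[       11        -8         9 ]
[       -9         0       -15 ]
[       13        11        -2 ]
PQ =
[      -58       -29       125 ]
[       47        37       158 ]
[       34       143        41 ]

Matrix multiplication: (PQ)[i][j] = sum over k of P[i][k] * Q[k][j].
  (PQ)[0][0] = (-6)*(11) + (-11)*(-9) + (-7)*(13) = -58
  (PQ)[0][1] = (-6)*(-8) + (-11)*(0) + (-7)*(11) = -29
  (PQ)[0][2] = (-6)*(9) + (-11)*(-15) + (-7)*(-2) = 125
  (PQ)[1][0] = (-6)*(11) + (-14)*(-9) + (-1)*(13) = 47
  (PQ)[1][1] = (-6)*(-8) + (-14)*(0) + (-1)*(11) = 37
  (PQ)[1][2] = (-6)*(9) + (-14)*(-15) + (-1)*(-2) = 158
  (PQ)[2][0] = (-11)*(11) + (-10)*(-9) + (5)*(13) = 34
  (PQ)[2][1] = (-11)*(-8) + (-10)*(0) + (5)*(11) = 143
  (PQ)[2][2] = (-11)*(9) + (-10)*(-15) + (5)*(-2) = 41
PQ =
[      -58       -29       125 ]
[       47        37       158 ]
[       34       143        41 ]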